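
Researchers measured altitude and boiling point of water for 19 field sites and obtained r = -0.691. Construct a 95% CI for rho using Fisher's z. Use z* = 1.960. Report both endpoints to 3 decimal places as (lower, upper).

(-0.872, -0.345)

Fisher z: z_r = atanh(r) = ½·ln((1+(-0.691))/(1−(-0.691))) = -0.849867
SE(z) = 1/√(n−3) = 1/√16 = 0.250000
95% ⇒ z* = 1.960; margin = 1.960·0.250000 = 0.490000
CI on z-scale: (-1.339867, -0.359867)
Back-transform: tanh(-1.339867) = -0.871640, tanh(-0.359867) = -0.345097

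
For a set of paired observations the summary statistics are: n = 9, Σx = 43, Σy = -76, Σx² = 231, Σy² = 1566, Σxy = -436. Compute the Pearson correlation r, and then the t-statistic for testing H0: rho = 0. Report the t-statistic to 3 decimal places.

-1.425

S_xy = nΣxy − ΣxΣy = 9·(-436) − 43·(-76) = -3924 − (-3268) = -656
S_xx = nΣx² − (Σx)² = 9·231 − 43² = 2079 − 1849 = 230
S_yy = nΣy² − (Σy)² = 9·1566 − (-76)² = 14094 − 5776 = 8318
r = S_xy / √(S_xx·S_yy) = -656 / √(230·8318) = -656 / √1913140 = -656 / 1383.1630 = -0.4743
t = r·√(n−2)/√(1−r²) = -0.4743·√7 / √(1−0.224960) = -1.254880 / 0.880364 = -1.425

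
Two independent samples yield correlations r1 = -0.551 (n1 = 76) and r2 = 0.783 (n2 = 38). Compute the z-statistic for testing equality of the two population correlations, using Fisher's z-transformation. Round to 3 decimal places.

-8.137

Fisher z-transforms: z1 = atanh(-0.551) = -0.619816, z2 = atanh(0.783) = 1.053078; difference d = -1.672894
Var(d) = 1/73 + 1/35 = 0.0136986 + 0.0285714 = 0.0422700
z = d/√Var(d) = -1.672894 / √0.0422700 = -1.672894 / 0.205597 = -8.137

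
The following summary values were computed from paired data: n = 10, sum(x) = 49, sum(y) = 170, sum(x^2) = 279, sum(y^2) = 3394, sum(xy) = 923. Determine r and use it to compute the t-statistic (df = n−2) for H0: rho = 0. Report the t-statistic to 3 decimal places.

Numerator: nΣxy − (Σx)(Σy) = 10·923 − (49)(170) = 900
Denominator: √[(nΣx²−(Σx)²)(nΣy²−(Σy)²)]
  nΣx²−(Σx)² = 10·279 − 2401 = 389;  nΣy²−(Σy)² = 10·3394 − 28900 = 5040
  √(389·5040) = √1960560 = 1400.2000
r = 900 / 1400.2000 = 0.6428
t = r·√(n−2)/√(1−r²) = 0.6428·√8 / √(1−0.413192) = 1.818113 / 0.766034 = 2.373

2.373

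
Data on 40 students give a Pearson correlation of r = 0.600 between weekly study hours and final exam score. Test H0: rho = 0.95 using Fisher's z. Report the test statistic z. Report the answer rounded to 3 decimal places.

z_r = atanh(0.600) = 0.693147,  z_0 = atanh(0.95) = 1.831781
SE = 1/√(n−3) = 1/√37 = 0.164399
z = (z_r − z_0)/SE = (0.693147 − 1.831781) / 0.164399 = -1.138634 / 0.164399 = -6.926

-6.926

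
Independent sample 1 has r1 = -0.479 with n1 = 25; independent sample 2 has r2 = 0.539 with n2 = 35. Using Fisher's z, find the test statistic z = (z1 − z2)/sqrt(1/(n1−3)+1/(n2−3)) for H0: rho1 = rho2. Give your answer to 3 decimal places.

-4.060

z1 = atanh(-0.479) = -0.521686,  z2 = atanh(0.539) = 0.602745
SE = √(1/(n1−3) + 1/(n2−3)) = √(1/22 + 1/32) = √(0.0454545 + 0.0312500) = √0.0767045 = 0.276956
z = (z1 − z2)/SE = (-0.521686 − 0.602745) / 0.276956 = -1.124431 / 0.276956 = -4.060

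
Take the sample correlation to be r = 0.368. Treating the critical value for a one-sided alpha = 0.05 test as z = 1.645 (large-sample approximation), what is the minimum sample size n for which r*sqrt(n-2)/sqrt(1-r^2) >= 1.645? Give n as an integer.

20

r√(n−2)/√(1−r²) ≥ 1.645  ⇔  n−2 ≥ (1.645)²·(1−r²)/r²
(1−r²)/r² = (1−0.135424)/0.135424 = 6.3842
n ≥ 2 + 2.706025·6.3842 = 2 + 17.2758 = 19.2758
⌈19.2758⌉ = 20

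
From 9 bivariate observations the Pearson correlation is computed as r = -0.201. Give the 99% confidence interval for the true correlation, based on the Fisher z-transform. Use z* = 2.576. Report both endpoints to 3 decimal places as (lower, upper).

(-0.850, 0.690)

z_r = atanh(-0.201) = -0.203774;  SE = 1/√(n−3) = 1/√6 = 0.408248
z-limits: -0.203774 ± 2.576·0.408248 = -0.203774 ± 1.051647 = [-1.255421, 0.847873]
ρ-limits: (tanh -1.255421, tanh 0.847873) = (-0.850, 0.690)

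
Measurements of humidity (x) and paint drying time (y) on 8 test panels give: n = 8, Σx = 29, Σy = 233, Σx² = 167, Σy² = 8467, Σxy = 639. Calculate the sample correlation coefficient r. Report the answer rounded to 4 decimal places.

-0.6376

Numerator: nΣxy − (Σx)(Σy) = 8·639 − (29)(233) = -1645
Denominator: √[(nΣx²−(Σx)²)(nΣy²−(Σy)²)]
  nΣx²−(Σx)² = 8·167 − 841 = 495;  nΣy²−(Σy)² = 8·8467 − 54289 = 13447
  √(495·13447) = √6656265 = 2579.9738
r = -1645 / 2579.9738 = -0.6376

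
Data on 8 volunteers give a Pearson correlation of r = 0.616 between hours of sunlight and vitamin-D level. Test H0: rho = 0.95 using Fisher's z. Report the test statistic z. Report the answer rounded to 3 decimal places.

z_r = atanh(0.616) = 0.718533,  z_0 = atanh(0.95) = 1.831781
SE = 1/√(n−3) = 1/√5 = 0.447214
z = (z_r − z_0)/SE = (0.718533 − 1.831781) / 0.447214 = -1.113248 / 0.447214 = -2.489

-2.489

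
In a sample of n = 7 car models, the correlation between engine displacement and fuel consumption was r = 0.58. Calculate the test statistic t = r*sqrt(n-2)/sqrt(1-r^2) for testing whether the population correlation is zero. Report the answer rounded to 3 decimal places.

t = r·√(n−2) / √(1−r²) with r = 0.58, n = 7
  = 0.58·√5 / √(1 − 0.3364)
  = 0.58·2.236068 / 0.814616
  = 1.296919 / 0.814616 = 1.592

1.592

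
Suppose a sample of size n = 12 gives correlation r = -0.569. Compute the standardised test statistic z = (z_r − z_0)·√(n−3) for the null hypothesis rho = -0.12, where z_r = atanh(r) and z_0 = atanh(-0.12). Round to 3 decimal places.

-1.576

Fisher z: atanh(-0.569) = -0.646043, atanh(-0.12) = -0.120581
z = (z_r − z_0)·√(n−3) = (-0.646043 − (-0.120581))·√9 = -0.525462 · 3.000000 = -1.576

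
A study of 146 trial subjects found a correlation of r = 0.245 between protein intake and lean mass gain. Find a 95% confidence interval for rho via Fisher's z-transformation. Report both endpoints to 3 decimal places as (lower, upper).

(0.086, 0.392)

Fisher z: z_r = atanh(r) = ½·ln((1+0.245)/(1−0.245)) = 0.250087
SE(z) = 1/√(n−3) = 1/√143 = 0.083624
95% ⇒ z* = 1.960; margin = 1.960·0.083624 = 0.163903
CI on z-scale: (0.086184, 0.413990)
Back-transform: tanh(0.086184) = 0.085971, tanh(0.413990) = 0.391855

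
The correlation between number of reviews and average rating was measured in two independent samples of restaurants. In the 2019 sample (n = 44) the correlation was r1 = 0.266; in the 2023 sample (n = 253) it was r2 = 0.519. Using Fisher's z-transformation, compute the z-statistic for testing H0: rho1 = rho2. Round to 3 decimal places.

z1 = atanh(0.266) = 0.272554,  z2 = atanh(0.519) = 0.574970
SE = √(1/(n1−3) + 1/(n2−3)) = √(1/41 + 1/250) = √(0.0243902 + 0.0040000) = √0.0283902 = 0.168494
z = (z1 − z2)/SE = (0.272554 − 0.574970) / 0.168494 = -0.302416 / 0.168494 = -1.795

-1.795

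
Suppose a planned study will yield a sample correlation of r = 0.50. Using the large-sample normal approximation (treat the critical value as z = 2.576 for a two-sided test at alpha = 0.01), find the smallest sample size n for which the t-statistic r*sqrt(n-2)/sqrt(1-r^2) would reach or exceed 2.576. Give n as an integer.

r√(n−2)/√(1−r²) ≥ 2.576  ⇔  n−2 ≥ (2.576)²·(1−r²)/r²
(1−r²)/r² = (1−0.2500)/0.2500 = 3.0000
n ≥ 2 + 6.635776·3.0000 = 2 + 19.9073 = 21.9073
⌈21.9073⌉ = 22

22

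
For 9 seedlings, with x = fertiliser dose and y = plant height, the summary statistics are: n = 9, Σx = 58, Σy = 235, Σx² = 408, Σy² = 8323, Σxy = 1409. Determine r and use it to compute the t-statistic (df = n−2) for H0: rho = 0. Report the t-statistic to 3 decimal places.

S_xy = nΣxy − ΣxΣy = 9·1409 − 58·235 = 12681 − 13630 = -949
S_xx = nΣx² − (Σx)² = 9·408 − 58² = 3672 − 3364 = 308
S_yy = nΣy² − (Σy)² = 9·8323 − 235² = 74907 − 55225 = 19682
r = S_xy / √(S_xx·S_yy) = -949 / √(308·19682) = -949 / √6062056 = -949 / 2462.1243 = -0.3854
t = r·√(n−2)/√(1−r²) = -0.3854·√7 / √(1−0.148533) = -1.019673 / 0.922750 = -1.105

-1.105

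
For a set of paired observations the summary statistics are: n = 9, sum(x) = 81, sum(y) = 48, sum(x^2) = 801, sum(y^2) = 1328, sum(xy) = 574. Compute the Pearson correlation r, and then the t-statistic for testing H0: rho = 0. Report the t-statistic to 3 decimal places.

Numerator: nΣxy − (Σx)(Σy) = 9·574 − (81)(48) = 1278
Denominator: √[(nΣx²−(Σx)²)(nΣy²−(Σy)²)]
  nΣx²−(Σx)² = 9·801 − 6561 = 648;  nΣy²−(Σy)² = 9·1328 − 2304 = 9648
  √(648·9648) = √6251904 = 2500.3808
r = 1278 / 2500.3808 = 0.5111
t = r·√(n−2)/√(1−r²) = 0.5111·√7 / √(1−0.261223) = 1.352243 / 0.859521 = 1.573

1.573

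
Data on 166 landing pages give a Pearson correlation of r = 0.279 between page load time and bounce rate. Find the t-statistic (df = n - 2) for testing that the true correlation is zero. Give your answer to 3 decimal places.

1 − r² = 1 − 0.077841 = 0.922159;  √(1−r²) = 0.960291
√(n−2) = √164 = 12.806248
t = r·√(n−2)/√(1−r²) = 0.279 · 12.806248 / 0.960291 = 3.721

3.721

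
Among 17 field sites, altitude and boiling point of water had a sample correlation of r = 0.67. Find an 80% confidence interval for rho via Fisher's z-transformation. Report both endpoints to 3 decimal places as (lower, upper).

(0.437, 0.819)

Fisher z: z_r = atanh(r) = ½·ln((1+0.67)/(1−0.67)) = 0.810743
SE(z) = 1/√(n−3) = 1/√14 = 0.267261
80% ⇒ z* = 1.282; margin = 1.282·0.267261 = 0.342629
CI on z-scale: (0.468114, 1.153372)
Back-transform: tanh(0.468114) = 0.436674, tanh(1.153372) = 0.818868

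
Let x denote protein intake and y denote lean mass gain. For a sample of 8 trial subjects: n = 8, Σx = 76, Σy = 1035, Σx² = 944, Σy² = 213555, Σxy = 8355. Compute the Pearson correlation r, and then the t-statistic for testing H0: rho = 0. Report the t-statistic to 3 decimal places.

-0.919

S_xy = nΣxy − ΣxΣy = 8·8355 − 76·1035 = 66840 − 78660 = -11820
S_xx = nΣx² − (Σx)² = 8·944 − 76² = 7552 − 5776 = 1776
S_yy = nΣy² − (Σy)² = 8·213555 − 1035² = 1708440 − 1071225 = 637215
r = S_xy / √(S_xx·S_yy) = -11820 / √(1776·637215) = -11820 / √1131693840 = -11820 / 33640.6575 = -0.3514
t = r·√(n−2)/√(1−r²) = -0.3514·√6 / √(1−0.123482) = -0.860751 / 0.936225 = -0.919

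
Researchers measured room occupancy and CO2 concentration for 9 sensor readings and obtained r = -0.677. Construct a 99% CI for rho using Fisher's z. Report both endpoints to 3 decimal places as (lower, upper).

(-0.954, 0.224)

Fisher z: z_r = atanh(r) = ½·ln((1+(-0.677))/(1−(-0.677))) = -0.823555
SE(z) = 1/√(n−3) = 1/√6 = 0.408248
99% ⇒ z* = 2.576; margin = 2.576·0.408248 = 1.051647
CI on z-scale: (-1.875202, 0.228092)
Back-transform: tanh(-1.875202) = -0.954063, tanh(0.228092) = 0.224217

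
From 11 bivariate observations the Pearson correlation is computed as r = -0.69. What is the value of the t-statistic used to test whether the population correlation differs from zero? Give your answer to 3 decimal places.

-2.860

t = r·√(n−2) / √(1−r²) with r = -0.69, n = 11
  = -0.69·√9 / √(1 − 0.4761)
  = -0.69·3.000000 / 0.723809
  = -2.070000 / 0.723809 = -2.860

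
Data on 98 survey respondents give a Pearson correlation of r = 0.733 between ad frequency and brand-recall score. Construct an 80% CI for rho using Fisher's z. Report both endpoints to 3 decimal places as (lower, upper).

z_r = atanh(0.733) = 0.935180;  SE = 1/√(n−3) = 1/√95 = 0.102598
z-limits: 0.935180 ± 1.282·0.102598 = 0.935180 ± 0.131531 = [0.803649, 1.066711]
ρ-limits: (tanh 0.803649, tanh 1.066711) = (0.666, 0.788)

(0.666, 0.788)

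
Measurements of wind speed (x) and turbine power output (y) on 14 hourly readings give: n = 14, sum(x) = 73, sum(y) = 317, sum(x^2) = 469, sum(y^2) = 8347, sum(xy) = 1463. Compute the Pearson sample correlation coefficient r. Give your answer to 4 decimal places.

S_xy = nΣxy − ΣxΣy = 14·1463 − 73·317 = 20482 − 23141 = -2659
S_xx = nΣx² − (Σx)² = 14·469 − 73² = 6566 − 5329 = 1237
S_yy = nΣy² − (Σy)² = 14·8347 − 317² = 116858 − 100489 = 16369
r = S_xy / √(S_xx·S_yy) = -2659 / √(1237·16369) = -2659 / √20248453 = -2659 / 4499.8281 = -0.5909

-0.5909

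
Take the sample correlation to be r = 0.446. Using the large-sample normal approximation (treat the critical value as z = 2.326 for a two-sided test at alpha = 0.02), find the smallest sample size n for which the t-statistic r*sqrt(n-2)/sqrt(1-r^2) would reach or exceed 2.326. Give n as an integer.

r√(n−2)/√(1−r²) ≥ 2.326  ⇔  n−2 ≥ (2.326)²·(1−r²)/r²
(1−r²)/r² = (1−0.198916)/0.198916 = 4.0272
n ≥ 2 + 5.410276·4.0272 = 2 + 21.7883 = 23.7883
⌈23.7883⌉ = 24

24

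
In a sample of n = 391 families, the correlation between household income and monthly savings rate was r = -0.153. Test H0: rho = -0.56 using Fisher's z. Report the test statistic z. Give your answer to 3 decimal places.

Fisher z: atanh(-0.153) = -0.154211, atanh(-0.56) = -0.632833
z = (z_r − z_0)·√(n−3) = (-0.154211 − (-0.632833))·√388 = 0.478622 · 19.697716 = 9.428

9.428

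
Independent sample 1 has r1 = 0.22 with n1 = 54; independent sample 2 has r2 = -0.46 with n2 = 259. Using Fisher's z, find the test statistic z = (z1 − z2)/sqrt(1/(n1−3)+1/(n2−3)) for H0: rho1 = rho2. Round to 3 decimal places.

Fisher z-transforms: z1 = atanh(0.22) = 0.223656, z2 = atanh(-0.46) = -0.497311; difference d = 0.720967
Var(d) = 1/51 + 1/256 = 0.0196078 + 0.0039062 = 0.0235140
z = d/√Var(d) = 0.720967 / √0.0235140 = 0.720967 / 0.153343 = 4.702

4.702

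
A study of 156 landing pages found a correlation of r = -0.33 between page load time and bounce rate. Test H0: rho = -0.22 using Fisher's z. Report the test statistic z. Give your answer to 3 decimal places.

z_r = atanh(-0.33) = -0.342828,  z_0 = atanh(-0.22) = -0.223656
SE = 1/√(n−3) = 1/√153 = 0.080845
z = (z_r − z_0)/SE = (-0.342828 − (-0.223656)) / 0.080845 = -0.119172 / 0.080845 = -1.474

-1.474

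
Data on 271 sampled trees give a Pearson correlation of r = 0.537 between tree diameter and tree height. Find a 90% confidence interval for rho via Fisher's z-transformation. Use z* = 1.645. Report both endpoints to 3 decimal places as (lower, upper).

(0.462, 0.605)

z_r = atanh(0.537) = 0.599930;  SE = 1/√(n−3) = 1/√268 = 0.061085
z-limits: 0.599930 ± 1.645·0.061085 = 0.599930 ± 0.100485 = [0.499445, 0.700415]
ρ-limits: (tanh 0.499445, tanh 0.700415) = (0.462, 0.605)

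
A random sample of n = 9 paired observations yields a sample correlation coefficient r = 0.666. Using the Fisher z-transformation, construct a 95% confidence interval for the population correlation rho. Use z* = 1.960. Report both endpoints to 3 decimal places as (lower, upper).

Fisher z: z_r = atanh(r) = ½·ln((1+0.666)/(1−0.666)) = 0.803520
SE(z) = 1/√(n−3) = 1/√6 = 0.408248
95% ⇒ z* = 1.960; margin = 1.960·0.408248 = 0.800166
CI on z-scale: (0.003354, 1.603686)
Back-transform: tanh(0.003354) = 0.003354, tanh(1.603686) = 0.922222

(0.003, 0.922)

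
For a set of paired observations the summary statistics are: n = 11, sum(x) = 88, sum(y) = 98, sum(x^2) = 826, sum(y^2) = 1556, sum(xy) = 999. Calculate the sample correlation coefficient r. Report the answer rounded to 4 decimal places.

Numerator: nΣxy − (Σx)(Σy) = 11·999 − (88)(98) = 2365
Denominator: √[(nΣx²−(Σx)²)(nΣy²−(Σy)²)]
  nΣx²−(Σx)² = 11·826 − 7744 = 1342;  nΣy²−(Σy)² = 11·1556 − 9604 = 7512
  √(1342·7512) = √10081104 = 3175.0754
r = 2365 / 3175.0754 = 0.7449

0.7449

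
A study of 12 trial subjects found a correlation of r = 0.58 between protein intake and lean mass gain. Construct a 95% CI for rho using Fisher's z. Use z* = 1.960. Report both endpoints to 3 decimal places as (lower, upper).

z_r = atanh(0.58) = 0.662463;  SE = 1/√(n−3) = 1/√9 = 0.333333
z-limits: 0.662463 ± 1.960·0.333333 = 0.662463 ± 0.653333 = [0.009130, 1.315796]
ρ-limits: (tanh 0.009130, tanh 1.315796) = (0.009, 0.866)

(0.009, 0.866)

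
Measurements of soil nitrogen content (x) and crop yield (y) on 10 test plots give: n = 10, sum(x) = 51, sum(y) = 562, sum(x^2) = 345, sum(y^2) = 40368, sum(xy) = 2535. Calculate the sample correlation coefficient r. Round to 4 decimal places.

Numerator: nΣxy − (Σx)(Σy) = 10·2535 − (51)(562) = -3312
Denominator: √[(nΣx²−(Σx)²)(nΣy²−(Σy)²)]
  nΣx²−(Σx)² = 10·345 − 2601 = 849;  nΣy²−(Σy)² = 10·40368 − 315844 = 87836
  √(849·87836) = √74572764 = 8635.5523
r = -3312 / 8635.5523 = -0.3835

-0.3835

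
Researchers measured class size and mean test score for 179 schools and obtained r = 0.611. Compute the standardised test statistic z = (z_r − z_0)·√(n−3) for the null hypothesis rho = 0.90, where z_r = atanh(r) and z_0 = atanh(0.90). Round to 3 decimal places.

Fisher z: atanh(0.611) = 0.710516, atanh(0.90) = 1.472219
z = (z_r − z_0)·√(n−3) = (0.710516 − 1.472219)·√176 = -0.761703 · 13.266499 = -10.105

-10.105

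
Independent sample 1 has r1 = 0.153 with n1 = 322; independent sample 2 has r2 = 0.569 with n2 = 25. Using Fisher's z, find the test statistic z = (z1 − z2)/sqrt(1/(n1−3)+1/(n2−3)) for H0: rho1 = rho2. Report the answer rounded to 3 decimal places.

z1 = atanh(0.153) = 0.154211,  z2 = atanh(0.569) = 0.646043
SE = √(1/(n1−3) + 1/(n2−3)) = √(1/319 + 1/22) = √(0.0031348 + 0.0454545) = √0.0485893 = 0.220430
z = (z1 − z2)/SE = (0.154211 − 0.646043) / 0.220430 = -0.491832 / 0.220430 = -2.231

-2.231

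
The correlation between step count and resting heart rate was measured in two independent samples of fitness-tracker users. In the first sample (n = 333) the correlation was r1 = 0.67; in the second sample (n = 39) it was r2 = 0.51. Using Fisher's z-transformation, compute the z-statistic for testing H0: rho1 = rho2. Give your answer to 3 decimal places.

Fisher z-transforms: z1 = atanh(0.67) = 0.810743, z2 = atanh(0.51) = 0.562730; difference d = 0.248013
Var(d) = 1/330 + 1/36 = 0.0030303 + 0.0277778 = 0.0308081
z = d/√Var(d) = 0.248013 / √0.0308081 = 0.248013 / 0.175522 = 1.413

1.413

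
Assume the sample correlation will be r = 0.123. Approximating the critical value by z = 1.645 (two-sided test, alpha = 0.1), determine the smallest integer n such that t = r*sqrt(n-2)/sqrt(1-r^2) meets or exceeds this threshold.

r√(n−2)/√(1−r²) ≥ 1.645  ⇔  n−2 ≥ (1.645)²·(1−r²)/r²
(1−r²)/r² = (1−0.015129)/0.015129 = 65.0982
n ≥ 2 + 2.706025·65.0982 = 2 + 176.1574 = 178.1574
⌈178.1574⌉ = 179

179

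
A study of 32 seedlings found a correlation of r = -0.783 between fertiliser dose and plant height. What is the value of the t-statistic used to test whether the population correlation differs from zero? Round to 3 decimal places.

1 − r² = 1 − 0.613089 = 0.386911;  √(1−r²) = 0.622022
√(n−2) = √30 = 5.477226
t = r·√(n−2)/√(1−r²) = -0.783 · 5.477226 / 0.622022 = -6.895

-6.895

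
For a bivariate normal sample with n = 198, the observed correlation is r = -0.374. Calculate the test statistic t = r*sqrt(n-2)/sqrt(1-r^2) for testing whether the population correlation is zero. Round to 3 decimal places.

-5.646

t = r·√(n−2) / √(1−r²) with r = -0.374, n = 198
  = -0.374·√196 / √(1 − 0.139876)
  = -0.374·14.000000 / 0.927429
  = -5.236000 / 0.927429 = -5.646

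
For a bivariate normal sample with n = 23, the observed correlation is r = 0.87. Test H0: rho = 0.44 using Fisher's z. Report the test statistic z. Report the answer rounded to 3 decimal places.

3.850

Fisher z: atanh(0.87) = 1.333080, atanh(0.44) = 0.472231
z = (z_r − z_0)·√(n−3) = (1.333080 − 0.472231)·√20 = 0.860849 · 4.472136 = 3.850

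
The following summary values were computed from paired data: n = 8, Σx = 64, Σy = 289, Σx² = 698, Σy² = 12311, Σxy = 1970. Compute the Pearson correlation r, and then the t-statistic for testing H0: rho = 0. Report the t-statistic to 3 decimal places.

-1.743

Numerator: nΣxy − (Σx)(Σy) = 8·1970 − (64)(289) = -2736
Denominator: √[(nΣx²−(Σx)²)(nΣy²−(Σy)²)]
  nΣx²−(Σx)² = 8·698 − 4096 = 1488;  nΣy²−(Σy)² = 8·12311 − 83521 = 14967
  √(1488·14967) = √22270896 = 4719.2050
r = -2736 / 4719.2050 = -0.5798
t = r·√(n−2)/√(1−r²) = -0.5798·√6 / √(1−0.336168) = -1.420214 / 0.814759 = -1.743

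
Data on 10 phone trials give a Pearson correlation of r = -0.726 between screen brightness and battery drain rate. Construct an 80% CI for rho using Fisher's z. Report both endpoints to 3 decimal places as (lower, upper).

(-0.886, -0.410)

z_r = atanh(-0.726) = -0.920217;  SE = 1/√(n−3) = 1/√7 = 0.377964
z-limits: -0.920217 ± 1.282·0.377964 = -0.920217 ± 0.484550 = [-1.404767, -0.435667]
ρ-limits: (tanh -1.404767, tanh -0.435667) = (-0.886, -0.410)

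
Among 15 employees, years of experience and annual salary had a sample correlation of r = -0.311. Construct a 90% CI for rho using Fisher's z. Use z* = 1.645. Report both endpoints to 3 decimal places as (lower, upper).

Fisher z: z_r = atanh(r) = ½·ln((1+(-0.311))/(1−(-0.311))) = -0.321652
SE(z) = 1/√(n−3) = 1/√12 = 0.288675
90% ⇒ z* = 1.645; margin = 1.645·0.288675 = 0.474870
CI on z-scale: (-0.796522, 0.153218)
Back-transform: tanh(-0.796522) = -0.662088, tanh(0.153218) = 0.152030

(-0.662, 0.152)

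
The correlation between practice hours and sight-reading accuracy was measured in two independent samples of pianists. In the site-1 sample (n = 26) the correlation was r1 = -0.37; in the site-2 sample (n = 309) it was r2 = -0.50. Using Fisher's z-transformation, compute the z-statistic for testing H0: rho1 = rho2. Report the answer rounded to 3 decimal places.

0.744

z1 = atanh(-0.37) = -0.388423,  z2 = atanh(-0.50) = -0.549306
SE = √(1/(n1−3) + 1/(n2−3)) = √(1/23 + 1/306) = √(0.0434783 + 0.0032680) = √0.0467463 = 0.216209
z = (z1 − z2)/SE = (-0.388423 − (-0.549306)) / 0.216209 = 0.160883 / 0.216209 = 0.744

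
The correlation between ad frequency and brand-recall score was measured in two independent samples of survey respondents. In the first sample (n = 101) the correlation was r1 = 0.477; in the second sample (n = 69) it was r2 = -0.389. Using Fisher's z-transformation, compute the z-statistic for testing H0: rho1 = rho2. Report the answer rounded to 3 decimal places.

z1 = atanh(0.477) = 0.519093,  z2 = atanh(-0.389) = -0.410621
SE = √(1/(n1−3) + 1/(n2−3)) = √(1/98 + 1/66) = √(0.0102041 + 0.0151515) = √0.0253556 = 0.159234
z = (z1 − z2)/SE = (0.519093 − (-0.410621)) / 0.159234 = 0.929714 / 0.159234 = 5.839

5.839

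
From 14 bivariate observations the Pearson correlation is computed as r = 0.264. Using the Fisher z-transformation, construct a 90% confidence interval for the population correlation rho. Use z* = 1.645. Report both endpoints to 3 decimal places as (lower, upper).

Fisher z: z_r = atanh(r) = ½·ln((1+0.264)/(1−0.264)) = 0.270403
SE(z) = 1/√(n−3) = 1/√11 = 0.301511
90% ⇒ z* = 1.645; margin = 1.645·0.301511 = 0.495986
CI on z-scale: (-0.225583, 0.766389)
Back-transform: tanh(-0.225583) = -0.221833, tanh(0.766389) = 0.644825

(-0.222, 0.645)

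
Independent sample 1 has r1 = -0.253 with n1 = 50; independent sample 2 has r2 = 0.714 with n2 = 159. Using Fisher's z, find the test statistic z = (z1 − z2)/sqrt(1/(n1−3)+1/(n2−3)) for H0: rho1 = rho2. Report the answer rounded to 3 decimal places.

-6.935

z1 = atanh(-0.253) = -0.258615,  z2 = atanh(0.714) = 0.895297
SE = √(1/(n1−3) + 1/(n2−3)) = √(1/47 + 1/156) = √(0.0212766 + 0.0064103) = √0.0276869 = 0.166394
z = (z1 − z2)/SE = (-0.258615 − 0.895297) / 0.166394 = -1.153912 / 0.166394 = -6.935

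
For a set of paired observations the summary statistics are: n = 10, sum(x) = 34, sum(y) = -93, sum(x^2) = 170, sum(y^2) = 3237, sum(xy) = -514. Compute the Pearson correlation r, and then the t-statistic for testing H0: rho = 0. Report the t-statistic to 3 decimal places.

Numerator: nΣxy − (Σx)(Σy) = 10·(-514) − (34)(-93) = -1978
Denominator: √[(nΣx²−(Σx)²)(nΣy²−(Σy)²)]
  nΣx²−(Σx)² = 10·170 − 1156 = 544;  nΣy²−(Σy)² = 10·3237 − 8649 = 23721
  √(544·23721) = √12904224 = 3592.2450
r = -1978 / 3592.2450 = -0.5506
t = r·√(n−2)/√(1−r²) = -0.5506·√8 / √(1−0.303160) = -1.557332 / 0.834769 = -1.866

-1.866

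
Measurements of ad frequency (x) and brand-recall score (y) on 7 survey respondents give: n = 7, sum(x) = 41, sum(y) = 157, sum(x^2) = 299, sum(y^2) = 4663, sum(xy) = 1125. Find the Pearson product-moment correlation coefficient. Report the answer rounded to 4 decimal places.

0.7925

Numerator: nΣxy − (Σx)(Σy) = 7·1125 − (41)(157) = 1438
Denominator: √[(nΣx²−(Σx)²)(nΣy²−(Σy)²)]
  nΣx²−(Σx)² = 7·299 − 1681 = 412;  nΣy²−(Σy)² = 7·4663 − 24649 = 7992
  √(412·7992) = √3292704 = 1814.5809
r = 1438 / 1814.5809 = 0.7925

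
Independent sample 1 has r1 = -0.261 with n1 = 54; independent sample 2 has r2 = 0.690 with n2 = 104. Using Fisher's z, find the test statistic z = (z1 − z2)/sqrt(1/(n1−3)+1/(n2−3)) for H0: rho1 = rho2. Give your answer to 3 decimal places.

-6.492

Fisher z-transforms: z1 = atanh(-0.261) = -0.267181, z2 = atanh(0.690) = 0.847956; difference d = -1.115137
Var(d) = 1/51 + 1/101 = 0.0196078 + 0.0099010 = 0.0295088
z = d/√Var(d) = -1.115137 / √0.0295088 = -1.115137 / 0.171781 = -6.492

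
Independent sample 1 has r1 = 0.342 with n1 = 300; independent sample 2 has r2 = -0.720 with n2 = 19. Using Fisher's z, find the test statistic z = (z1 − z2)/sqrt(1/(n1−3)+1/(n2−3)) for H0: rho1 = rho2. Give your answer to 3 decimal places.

z1 = atanh(0.342) = 0.356356,  z2 = atanh(-0.720) = -0.907645
SE = √(1/(n1−3) + 1/(n2−3)) = √(1/297 + 1/16) = √(0.0033670 + 0.0625000) = √0.0658670 = 0.256646
z = (z1 − z2)/SE = (0.356356 − (-0.907645)) / 0.256646 = 1.264001 / 0.256646 = 4.925

4.925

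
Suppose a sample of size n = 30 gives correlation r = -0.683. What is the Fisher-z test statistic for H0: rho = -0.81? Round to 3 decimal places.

Fisher z: atanh(-0.683) = -0.834716, atanh(-0.81) = -1.127029
z = (z_r − z_0)·√(n−3) = (-0.834716 − (-1.127029))·√27 = 0.292313 · 5.196152 = 1.519

1.519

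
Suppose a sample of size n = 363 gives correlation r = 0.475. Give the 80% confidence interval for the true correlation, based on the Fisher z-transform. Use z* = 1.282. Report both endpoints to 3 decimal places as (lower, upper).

(0.421, 0.526)

z_r = atanh(0.475) = 0.516508;  SE = 1/√(n−3) = 1/√360 = 0.052705
z-limits: 0.516508 ± 1.282·0.052705 = 0.516508 ± 0.067568 = [0.448940, 0.584076]
ρ-limits: (tanh 0.448940, tanh 0.584076) = (0.421, 0.526)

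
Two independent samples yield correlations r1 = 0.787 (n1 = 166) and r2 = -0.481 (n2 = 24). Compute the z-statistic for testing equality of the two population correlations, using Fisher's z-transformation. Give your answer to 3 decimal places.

z1 = atanh(0.787) = 1.063501,  z2 = atanh(-0.481) = -0.524284
SE = √(1/(n1−3) + 1/(n2−3)) = √(1/163 + 1/21) = √(0.0061350 + 0.0476190) = √0.0537540 = 0.231849
z = (z1 − z2)/SE = (1.063501 − (-0.524284)) / 0.231849 = 1.587785 / 0.231849 = 6.848

6.848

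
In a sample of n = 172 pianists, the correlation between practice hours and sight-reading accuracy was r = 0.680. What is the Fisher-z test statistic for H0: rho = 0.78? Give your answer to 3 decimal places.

-2.811

z_r = atanh(0.680) = 0.829114,  z_0 = atanh(0.78) = 1.045371
SE = 1/√(n−3) = 1/√169 = 0.076923
z = (z_r − z_0)/SE = (0.829114 − 1.045371) / 0.076923 = -0.216257 / 0.076923 = -2.811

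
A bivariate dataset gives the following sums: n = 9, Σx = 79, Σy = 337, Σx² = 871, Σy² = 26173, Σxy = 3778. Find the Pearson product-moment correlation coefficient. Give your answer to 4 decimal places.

0.5285

Numerator: nΣxy − (Σx)(Σy) = 9·3778 − (79)(337) = 7379
Denominator: √[(nΣx²−(Σx)²)(nΣy²−(Σy)²)]
  nΣx²−(Σx)² = 9·871 − 6241 = 1598;  nΣy²−(Σy)² = 9·26173 − 113569 = 121988
  √(1598·121988) = √194936824 = 13961.9778
r = 7379 / 13961.9778 = 0.5285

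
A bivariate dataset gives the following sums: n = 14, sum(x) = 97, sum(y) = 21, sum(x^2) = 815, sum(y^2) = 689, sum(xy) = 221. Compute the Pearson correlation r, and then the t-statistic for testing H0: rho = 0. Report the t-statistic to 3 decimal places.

S_xy = nΣxy − ΣxΣy = 14·221 − 97·21 = 3094 − 2037 = 1057
S_xx = nΣx² − (Σx)² = 14·815 − 97² = 11410 − 9409 = 2001
S_yy = nΣy² − (Σy)² = 14·689 − 21² = 9646 − 441 = 9205
r = S_xy / √(S_xx·S_yy) = 1057 / √(2001·9205) = 1057 / √18419205 = 1057 / 4291.7601 = 0.2463
t = r·√(n−2)/√(1−r²) = 0.2463·√12 / √(1−0.060664) = 0.853208 / 0.969193 = 0.880

0.880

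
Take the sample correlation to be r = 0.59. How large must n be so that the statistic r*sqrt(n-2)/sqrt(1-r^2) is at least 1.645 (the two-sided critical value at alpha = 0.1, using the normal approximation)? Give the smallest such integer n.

8

r√(n−2)/√(1−r²) ≥ 1.645  ⇔  n−2 ≥ (1.645)²·(1−r²)/r²
(1−r²)/r² = (1−0.3481)/0.3481 = 1.8727
n ≥ 2 + 2.706025·1.8727 = 2 + 5.0676 = 7.0676
⌈7.0676⌉ = 8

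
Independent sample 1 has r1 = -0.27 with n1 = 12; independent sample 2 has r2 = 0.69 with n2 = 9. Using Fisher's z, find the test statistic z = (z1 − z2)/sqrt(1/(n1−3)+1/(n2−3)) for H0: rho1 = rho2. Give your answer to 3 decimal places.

-2.134

z1 = atanh(-0.27) = -0.276864,  z2 = atanh(0.69) = 0.847956
SE = √(1/(n1−3) + 1/(n2−3)) = √(1/9 + 1/6) = √(0.1111111 + 0.1666667) = √0.2777778 = 0.527046
z = (z1 − z2)/SE = (-0.276864 − 0.847956) / 0.527046 = -1.124820 / 0.527046 = -2.134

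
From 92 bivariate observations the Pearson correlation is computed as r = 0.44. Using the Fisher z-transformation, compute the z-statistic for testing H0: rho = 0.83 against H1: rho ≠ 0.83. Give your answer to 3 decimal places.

-6.754

Fisher z: atanh(0.44) = 0.472231, atanh(0.83) = 1.188136
z = (z_r − z_0)·√(n−3) = (0.472231 − 1.188136)·√89 = -0.715905 · 9.433981 = -6.754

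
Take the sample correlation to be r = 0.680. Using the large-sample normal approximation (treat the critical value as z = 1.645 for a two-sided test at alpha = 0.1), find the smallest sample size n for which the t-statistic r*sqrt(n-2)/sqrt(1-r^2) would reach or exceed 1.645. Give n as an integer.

6

Need r·√(n−2)/√(1−r²) ≥ 1.645
√(n−2) ≥ 1.645·√(1−0.462400) / 0.680 = 1.645·0.733212 / 0.680 = 1.7737
n−2 ≥ 3.1460  ⇒  n ≥ 5.1460
Smallest integer n = 6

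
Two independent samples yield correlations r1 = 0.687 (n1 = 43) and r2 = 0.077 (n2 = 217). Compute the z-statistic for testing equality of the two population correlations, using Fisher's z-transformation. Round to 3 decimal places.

Fisher z-transforms: z1 = atanh(0.687) = 0.842252, z2 = atanh(0.077) = 0.077153; difference d = 0.765099
Var(d) = 1/40 + 1/214 = 0.0250000 + 0.0046729 = 0.0296729
z = d/√Var(d) = 0.765099 / √0.0296729 = 0.765099 / 0.172258 = 4.442

4.442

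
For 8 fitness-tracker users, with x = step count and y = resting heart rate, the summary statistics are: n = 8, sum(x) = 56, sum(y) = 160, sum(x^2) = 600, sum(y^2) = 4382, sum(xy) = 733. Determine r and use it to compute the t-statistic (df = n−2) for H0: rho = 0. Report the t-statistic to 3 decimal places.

Numerator: nΣxy − (Σx)(Σy) = 8·733 − (56)(160) = -3096
Denominator: √[(nΣx²−(Σx)²)(nΣy²−(Σy)²)]
  nΣx²−(Σx)² = 8·600 − 3136 = 1664;  nΣy²−(Σy)² = 8·4382 − 25600 = 9456
  √(1664·9456) = √15734784 = 3966.7095
r = -3096 / 3966.7095 = -0.7805
t = r·√(n−2)/√(1−r²) = -0.7805·√6 / √(1−0.609180) = -1.911827 / 0.625156 = -3.058

-3.058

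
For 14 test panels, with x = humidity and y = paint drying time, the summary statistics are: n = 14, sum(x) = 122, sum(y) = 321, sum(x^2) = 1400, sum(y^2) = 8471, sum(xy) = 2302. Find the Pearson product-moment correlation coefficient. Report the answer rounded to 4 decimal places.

Numerator: nΣxy − (Σx)(Σy) = 14·2302 − (122)(321) = -6934
Denominator: √[(nΣx²−(Σx)²)(nΣy²−(Σy)²)]
  nΣx²−(Σx)² = 14·1400 − 14884 = 4716;  nΣy²−(Σy)² = 14·8471 − 103041 = 15553
  √(4716·15553) = √73347948 = 8564.3417
r = -6934 / 8564.3417 = -0.8096

-0.8096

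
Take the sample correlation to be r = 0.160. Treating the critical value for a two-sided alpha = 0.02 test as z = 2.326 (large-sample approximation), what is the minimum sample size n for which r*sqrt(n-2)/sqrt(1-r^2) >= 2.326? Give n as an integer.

208

r√(n−2)/√(1−r²) ≥ 2.326  ⇔  n−2 ≥ (2.326)²·(1−r²)/r²
(1−r²)/r² = (1−0.025600)/0.025600 = 38.0625
n ≥ 2 + 5.410276·38.0625 = 2 + 205.9286 = 207.9286
⌈207.9286⌉ = 208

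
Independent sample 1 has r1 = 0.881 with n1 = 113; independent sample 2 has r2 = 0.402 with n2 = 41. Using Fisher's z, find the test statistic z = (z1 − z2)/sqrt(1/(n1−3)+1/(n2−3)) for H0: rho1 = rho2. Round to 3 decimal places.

Fisher z-transforms: z1 = atanh(0.881) = 1.380218, z2 = atanh(0.402) = 0.426032; difference d = 0.954186
Var(d) = 1/110 + 1/38 = 0.0090909 + 0.0263158 = 0.0354067
z = d/√Var(d) = 0.954186 / √0.0354067 = 0.954186 / 0.188167 = 5.071

5.071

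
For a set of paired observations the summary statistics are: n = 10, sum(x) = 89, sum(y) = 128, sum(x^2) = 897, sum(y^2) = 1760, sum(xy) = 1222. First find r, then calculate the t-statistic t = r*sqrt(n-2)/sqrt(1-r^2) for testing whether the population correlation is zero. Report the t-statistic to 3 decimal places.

3.049

Numerator: nΣxy − (Σx)(Σy) = 10·1222 − (89)(128) = 828
Denominator: √[(nΣx²−(Σx)²)(nΣy²−(Σy)²)]
  nΣx²−(Σx)² = 10·897 − 7921 = 1049;  nΣy²−(Σy)² = 10·1760 − 16384 = 1216
  √(1049·1216) = √1275584 = 1129.4175
r = 828 / 1129.4175 = 0.7331
t = r·√(n−2)/√(1−r²) = 0.7331·√8 / √(1−0.537436) = 2.073520 / 0.680121 = 3.049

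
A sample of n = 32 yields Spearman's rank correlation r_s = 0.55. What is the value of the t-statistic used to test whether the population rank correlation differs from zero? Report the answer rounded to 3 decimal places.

1 − r_s² = 1 − 0.3025 = 0.6975;  √(1−r_s²) = 0.835165
√(n−2) = √30 = 5.477226
t = r_s·√(n−2)/√(1−r_s²) = 0.55 · 5.477226 / 0.835165 = 3.607

3.607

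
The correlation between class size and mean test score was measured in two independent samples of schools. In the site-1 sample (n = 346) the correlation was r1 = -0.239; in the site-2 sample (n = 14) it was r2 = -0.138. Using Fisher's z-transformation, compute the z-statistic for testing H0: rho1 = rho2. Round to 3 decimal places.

Fisher z-transforms: z1 = atanh(-0.239) = -0.243713, z2 = atanh(-0.138) = -0.138886; difference d = -0.104827
Var(d) = 1/343 + 1/11 = 0.0029155 + 0.0909091 = 0.0938246
z = d/√Var(d) = -0.104827 / √0.0938246 = -0.104827 / 0.306308 = -0.342

-0.342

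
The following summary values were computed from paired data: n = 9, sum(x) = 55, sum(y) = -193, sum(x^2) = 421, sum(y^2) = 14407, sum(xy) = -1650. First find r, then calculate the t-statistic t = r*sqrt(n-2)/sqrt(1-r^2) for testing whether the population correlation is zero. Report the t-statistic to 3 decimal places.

Numerator: nΣxy − (Σx)(Σy) = 9·(-1650) − (55)(-193) = -4235
Denominator: √[(nΣx²−(Σx)²)(nΣy²−(Σy)²)]
  nΣx²−(Σx)² = 9·421 − 3025 = 764;  nΣy²−(Σy)² = 9·14407 − 37249 = 92414
  √(764·92414) = √70604296 = 8402.6363
r = -4235 / 8402.6363 = -0.5040
t = r·√(n−2)/√(1−r²) = -0.5040·√7 / √(1−0.254016) = -1.333459 / 0.863704 = -1.544

-1.544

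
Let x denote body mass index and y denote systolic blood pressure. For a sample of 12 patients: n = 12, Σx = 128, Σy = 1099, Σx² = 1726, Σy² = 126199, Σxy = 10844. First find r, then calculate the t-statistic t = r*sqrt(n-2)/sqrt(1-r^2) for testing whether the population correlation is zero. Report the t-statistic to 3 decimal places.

-0.956

Numerator: nΣxy − (Σx)(Σy) = 12·10844 − (128)(1099) = -10544
Denominator: √[(nΣx²−(Σx)²)(nΣy²−(Σy)²)]
  nΣx²−(Σx)² = 12·1726 − 16384 = 4328;  nΣy²−(Σy)² = 12·126199 − 1207801 = 306587
  √(4328·306587) = √1326908536 = 36426.7558
r = -10544 / 36426.7558 = -0.2895
t = r·√(n−2)/√(1−r²) = -0.2895·√10 / √(1−0.083810) = -0.915479 / 0.957178 = -0.956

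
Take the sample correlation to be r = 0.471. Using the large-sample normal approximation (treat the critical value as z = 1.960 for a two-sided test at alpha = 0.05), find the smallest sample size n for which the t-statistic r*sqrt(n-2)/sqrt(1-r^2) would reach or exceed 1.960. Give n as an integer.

16

Need r·√(n−2)/√(1−r²) ≥ 1.960
√(n−2) ≥ 1.960·√(1−0.221841) / 0.471 = 1.960·0.882133 / 0.471 = 3.6709
n−2 ≥ 13.4755  ⇒  n ≥ 15.4755
Smallest integer n = 16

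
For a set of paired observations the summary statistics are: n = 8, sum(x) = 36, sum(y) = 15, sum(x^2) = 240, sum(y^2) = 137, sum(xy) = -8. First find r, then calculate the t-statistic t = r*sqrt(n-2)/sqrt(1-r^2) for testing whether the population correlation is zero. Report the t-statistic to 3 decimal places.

S_xy = nΣxy − ΣxΣy = 8·(-8) − 36·15 = -64 − 540 = -604
S_xx = nΣx² − (Σx)² = 8·240 − 36² = 1920 − 1296 = 624
S_yy = nΣy² − (Σy)² = 8·137 − 15² = 1096 − 225 = 871
r = S_xy / √(S_xx·S_yy) = -604 / √(624·871) = -604 / √543504 = -604 / 737.2272 = -0.8193
t = r·√(n−2)/√(1−r²) = -0.8193·√6 / √(1−0.671252) = -2.006867 / 0.573366 = -3.500

-3.500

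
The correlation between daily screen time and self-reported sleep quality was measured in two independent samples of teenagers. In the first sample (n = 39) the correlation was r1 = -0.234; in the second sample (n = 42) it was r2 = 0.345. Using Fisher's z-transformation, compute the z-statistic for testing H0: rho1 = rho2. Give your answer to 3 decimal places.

-2.588

Fisher z-transforms: z1 = atanh(-0.234) = -0.238417, z2 = atanh(0.345) = 0.359757; difference d = -0.598174
Var(d) = 1/36 + 1/39 = 0.0277778 + 0.0256410 = 0.0534188
z = d/√Var(d) = -0.598174 / √0.0534188 = -0.598174 / 0.231125 = -2.588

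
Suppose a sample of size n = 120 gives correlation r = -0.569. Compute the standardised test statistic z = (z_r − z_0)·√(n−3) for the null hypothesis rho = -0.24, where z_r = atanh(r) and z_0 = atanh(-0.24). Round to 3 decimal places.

Fisher z: atanh(-0.569) = -0.646043, atanh(-0.24) = -0.244774
z = (z_r − z_0)·√(n−3) = (-0.646043 − (-0.244774))·√117 = -0.401269 · 10.816654 = -4.340

-4.340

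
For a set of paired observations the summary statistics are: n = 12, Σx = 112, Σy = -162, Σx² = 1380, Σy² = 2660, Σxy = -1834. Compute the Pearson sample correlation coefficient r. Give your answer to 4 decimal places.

-0.8093

S_xy = nΣxy − ΣxΣy = 12·(-1834) − 112·(-162) = -22008 − (-18144) = -3864
S_xx = nΣx² − (Σx)² = 12·1380 − 112² = 16560 − 12544 = 4016
S_yy = nΣy² − (Σy)² = 12·2660 − (-162)² = 31920 − 26244 = 5676
r = S_xy / √(S_xx·S_yy) = -3864 / √(4016·5676) = -3864 / √22794816 = -3864 / 4774.3917 = -0.8093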